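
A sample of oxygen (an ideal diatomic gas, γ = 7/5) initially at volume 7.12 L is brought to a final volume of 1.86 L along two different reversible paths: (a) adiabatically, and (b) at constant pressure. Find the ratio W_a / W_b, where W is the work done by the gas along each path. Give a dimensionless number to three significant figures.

W_a / W_b ≈ 2.41

Path (a) adiabatic: W = P₁V₁(1 − (V₁/V₂)^(γ−1))/(γ−1) → W_a/(P₁V₁) = -1.777.
Path (b) isobaric: W = P₁(V₂ − V₁) → W_b/(P₁V₁) = -0.7388.
W_a / W_b = -1.777 / -0.7388 = 2.405.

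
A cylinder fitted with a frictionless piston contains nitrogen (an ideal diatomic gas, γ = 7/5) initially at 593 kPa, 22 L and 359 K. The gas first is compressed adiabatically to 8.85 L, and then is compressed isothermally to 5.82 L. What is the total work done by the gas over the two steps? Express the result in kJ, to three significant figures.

W_total ≈ -22.2 kJ

Step 1 (adiabatic): W = (P₁V₁ − P₂V₂)/(γ−1) = (13046 − 18779)/0.4 = -14332 J.
After step 1: P = 2122 kPa, V = 8.85 L, T = 516.8 K.
Step 2 (isothermal): W = P₁V₁ ln(V₂/V₁) = (18779) ln(5.82/8.85) = -7871 J.
W_total = -14332 − 7871 = -22203 J.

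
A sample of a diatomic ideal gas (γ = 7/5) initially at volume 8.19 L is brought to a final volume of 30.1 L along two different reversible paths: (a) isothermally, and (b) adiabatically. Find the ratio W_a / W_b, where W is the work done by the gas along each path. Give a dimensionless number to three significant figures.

Path (a) isothermal: W = P₁V₁ ln(V₂/V₁) → W_a/(P₁V₁) = 1.302.
Path (b) adiabatic: W = P₁V₁(1 − (V₁/V₂)^(γ−1))/(γ−1) → W_b/(P₁V₁) = 1.015.
W_a / W_b = 1.302 / 1.015 = 1.283.

W_a / W_b ≈ 1.28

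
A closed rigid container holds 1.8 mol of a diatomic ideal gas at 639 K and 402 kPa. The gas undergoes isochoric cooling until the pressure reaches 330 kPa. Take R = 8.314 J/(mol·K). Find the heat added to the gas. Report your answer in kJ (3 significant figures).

Q ≈ -4.28 kJ

Constant volume ⇒ W = 0, so Q = ΔU = nCᵥΔT with Cᵥ = 5R/2 = 20.79 J/(mol·K).
At constant V, T₂/T₁ = P₂/P₁ ⇒ ΔT = T₁(P₂/P₁ − 1) = 639·(330/402 − 1) = -114.4 K.
ΔU = (1.8)(20.79)(-114.4) = -4282 J.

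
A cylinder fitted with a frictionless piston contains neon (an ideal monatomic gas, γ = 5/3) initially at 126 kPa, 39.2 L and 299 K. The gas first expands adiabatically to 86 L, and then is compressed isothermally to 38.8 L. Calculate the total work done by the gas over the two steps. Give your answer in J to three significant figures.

W_total ≈ 692 J

Step 1 (adiabatic): W = (P₁V₁ − P₂V₂)/(γ−1) = (4939 − 2925)/0.667 = 3021 J.
After step 1: P = 34.02 kPa, V = 86 L, T = 177.1 K.
Step 2 (isothermal): W = P₁V₁ ln(V₂/V₁) = (2925) ln(38.8/86) = -2328 J.
W_total = 3021 − 2328 = 692.4 J.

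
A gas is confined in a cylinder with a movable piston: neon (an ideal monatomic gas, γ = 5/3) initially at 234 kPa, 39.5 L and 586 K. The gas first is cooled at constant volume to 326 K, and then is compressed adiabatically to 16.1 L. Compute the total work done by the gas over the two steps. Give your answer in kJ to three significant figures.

Step 1 (isochoric): W = 0 (constant volume).
After step 1: P = 130.2 kPa (V unchanged).
Step 2 (adiabatic): W = (P₁V₁ − P₂V₂)/(γ−1) = (5142 − 9354)/0.667 = -6317 J.
W_total = 0 − 6317 = -6317 J.

W_total ≈ -6.32 kJ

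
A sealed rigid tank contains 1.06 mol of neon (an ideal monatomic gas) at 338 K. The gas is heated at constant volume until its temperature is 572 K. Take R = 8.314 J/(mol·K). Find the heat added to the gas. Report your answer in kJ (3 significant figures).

Constant volume ⇒ W = 0, so Q = ΔU = nCᵥΔT with Cᵥ = 3R/2 = 12.47 J/(mol·K).
ΔU = (1.06)(12.47)(572 − 338) = 3093 J.

Q ≈ 3.09 kJ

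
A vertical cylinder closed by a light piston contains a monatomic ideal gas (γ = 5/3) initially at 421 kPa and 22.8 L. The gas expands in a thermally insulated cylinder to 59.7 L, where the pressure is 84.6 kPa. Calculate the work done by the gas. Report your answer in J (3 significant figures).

Adiabatic: W = (P₁V₁ − P₂V₂)/(γ − 1) with γ = 5/3.
P₁V₁ = 9599 J, P₂V₂ = 5051 J.
W = (9599 − 5051) / 0.6667 = 6822 J.

W ≈ 6820 J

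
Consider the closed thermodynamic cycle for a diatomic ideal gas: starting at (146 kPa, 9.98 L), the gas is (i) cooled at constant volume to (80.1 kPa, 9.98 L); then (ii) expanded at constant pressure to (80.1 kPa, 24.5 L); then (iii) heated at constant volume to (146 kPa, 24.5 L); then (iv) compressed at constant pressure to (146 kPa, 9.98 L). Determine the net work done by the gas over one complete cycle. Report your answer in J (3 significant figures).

Constant-volume legs do no work.
W(ii) = (80.1)(24.5 − 9.98) = 1163 J; W(iv) = (146)(9.98 − 24.5) = -2120 J.
W_net = 1163 − 2120 = -956.9 J (the counter-clockwise enclosed area).

W_net ≈ -957 J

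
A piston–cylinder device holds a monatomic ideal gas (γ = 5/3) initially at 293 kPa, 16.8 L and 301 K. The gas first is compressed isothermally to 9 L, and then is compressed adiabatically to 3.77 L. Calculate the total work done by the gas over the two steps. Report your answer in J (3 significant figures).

Step 1 (isothermal): W = P₁V₁ ln(V₂/V₁) = (4922) ln(9/16.8) = -3072 J.
After step 1: P = 546.9 kPa, V = 9 L, T = 301 K.
Step 2 (adiabatic): W = (P₁V₁ − P₂V₂)/(γ−1) = (4922 − 8792)/0.667 = -5805 J.
W_total = -3072 − 5805 = -8877 J.

W_total ≈ -8880 J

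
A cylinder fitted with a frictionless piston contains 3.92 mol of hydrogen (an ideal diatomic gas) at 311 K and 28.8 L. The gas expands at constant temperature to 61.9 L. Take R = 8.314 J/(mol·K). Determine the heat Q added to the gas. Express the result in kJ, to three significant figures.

Isothermal ⇒ ΔU = 0, so Q = W = nRT ln(V₂/V₁).
Q = (3.92)(8.314)(311) ln(61.9/28.8) = 10136 × 0.7651 = 7755 J.

Q ≈ 7.76 kJ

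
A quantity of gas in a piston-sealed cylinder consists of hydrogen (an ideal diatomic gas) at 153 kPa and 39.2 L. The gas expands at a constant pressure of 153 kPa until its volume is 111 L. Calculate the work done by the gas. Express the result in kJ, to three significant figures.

W ≈ 11.0 kJ

Isobaric: W = P ΔV.
W = (153 kPa)(111 − 39.2 L) = (153)(71.8) = 10985 J.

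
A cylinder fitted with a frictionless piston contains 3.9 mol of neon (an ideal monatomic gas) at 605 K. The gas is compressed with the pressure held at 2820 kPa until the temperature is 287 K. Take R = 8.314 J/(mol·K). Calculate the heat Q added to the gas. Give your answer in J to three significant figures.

Isobaric: W = nRΔT = (3.9)(8.314)(-318) = -10311 J.
ΔU = nCᵥΔT with Cᵥ = 3R/2: ΔU = (3.9)(12.47)(-318) = -15467 J.
Q = ΔU + W = -15467 − 10311 = -25778 J.

Q ≈ -25800 J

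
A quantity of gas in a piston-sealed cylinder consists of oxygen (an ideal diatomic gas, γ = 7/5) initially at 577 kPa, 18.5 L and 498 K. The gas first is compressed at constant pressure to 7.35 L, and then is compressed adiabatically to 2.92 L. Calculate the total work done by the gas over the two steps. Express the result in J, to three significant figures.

Step 1 (isobaric): W = PΔV = (577 kPa)(7.35 − 18.5 L) = -6434 J.
After step 1: P = 577 kPa, V = 7.35 L, T = 197.9 K.
Step 2 (adiabatic): W = (P₁V₁ − P₂V₂)/(γ−1) = (4241 − 6135)/0.4 = -4735 J.
W_total = -6434 − 4735 = -11169 J.

W_total ≈ -11200 J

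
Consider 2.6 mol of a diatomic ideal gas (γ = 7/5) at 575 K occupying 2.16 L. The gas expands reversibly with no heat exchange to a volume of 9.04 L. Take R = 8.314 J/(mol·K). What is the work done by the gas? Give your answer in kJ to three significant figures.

Adiabatic: TV^(γ−1) = const with γ = 7/5.
T₂ = T₁ (V₁/V₂)^(γ−1) = 575 × (2.16/9.04)^0.4 = 575 × 0.564 = 324.3 K.
W_by = nCᵥ(T₁ − T₂) = (2.6)(20.79)(575 − 324.3) = 13547 J.

W ≈ 13.5 kJ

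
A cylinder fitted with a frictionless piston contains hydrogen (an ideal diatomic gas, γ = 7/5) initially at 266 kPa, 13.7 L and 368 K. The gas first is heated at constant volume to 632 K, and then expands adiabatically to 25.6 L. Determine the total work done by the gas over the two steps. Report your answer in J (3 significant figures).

W_total ≈ 3460 J

Step 1 (isochoric): W = 0 (constant volume).
After step 1: P = 456.8 kPa (V unchanged).
Step 2 (adiabatic): W = (P₁V₁ − P₂V₂)/(γ−1) = (6259 − 4874)/0.4 = 3462 J.
W_total = 0 + 3462 = 3462 J.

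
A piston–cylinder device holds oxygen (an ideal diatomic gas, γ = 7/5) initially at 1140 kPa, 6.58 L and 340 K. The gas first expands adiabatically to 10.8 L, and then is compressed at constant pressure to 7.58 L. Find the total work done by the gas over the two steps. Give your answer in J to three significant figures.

Step 1 (adiabatic): W = (P₁V₁ − P₂V₂)/(γ−1) = (7501 − 6152)/0.4 = 3372 J.
After step 1: P = 569.7 kPa, V = 10.8 L, T = 278.9 K.
Step 2 (isobaric): W = PΔV = (569.7 kPa)(7.58 − 10.8 L) = -1834 J.
W_total = 3372 − 1834 = 1537 J.

W_total ≈ 1540 J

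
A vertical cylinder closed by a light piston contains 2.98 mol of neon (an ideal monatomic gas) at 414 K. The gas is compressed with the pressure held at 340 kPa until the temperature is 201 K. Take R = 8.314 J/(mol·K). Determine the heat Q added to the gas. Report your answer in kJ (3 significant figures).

Isobaric: W = nRΔT = (2.98)(8.314)(-213) = -5277 J.
ΔU = nCᵥΔT with Cᵥ = 3R/2: ΔU = (2.98)(12.47)(-213) = -7916 J.
Q = ΔU + W = -7916 − 5277 = -13193 J.

Q ≈ -13.2 kJ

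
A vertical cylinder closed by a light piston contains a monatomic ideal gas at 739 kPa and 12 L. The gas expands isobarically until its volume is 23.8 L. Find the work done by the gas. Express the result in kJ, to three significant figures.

Isobaric: W = P ΔV.
W = (739 kPa)(23.8 − 12 L) = (739)(11.8) = 8720 J.

W ≈ 8.72 kJ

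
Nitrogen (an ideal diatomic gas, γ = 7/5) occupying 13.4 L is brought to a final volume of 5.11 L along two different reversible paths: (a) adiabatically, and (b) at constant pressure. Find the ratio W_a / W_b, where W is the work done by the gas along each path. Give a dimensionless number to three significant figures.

W_a / W_b ≈ 1.90

Path (a) adiabatic: W = P₁V₁(1 − (V₁/V₂)^(γ−1))/(γ−1) → W_a/(P₁V₁) = -1.176.
Path (b) isobaric: W = P₁(V₂ − V₁) → W_b/(P₁V₁) = -0.6187.
W_a / W_b = -1.176 / -0.6187 = 1.901.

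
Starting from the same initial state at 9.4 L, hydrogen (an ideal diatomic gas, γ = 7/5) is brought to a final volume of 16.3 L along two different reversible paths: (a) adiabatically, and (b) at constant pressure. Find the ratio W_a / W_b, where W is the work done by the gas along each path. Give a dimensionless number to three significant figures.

W_a / W_b ≈ 0.673

Path (a) adiabatic: W = P₁V₁(1 − (V₁/V₂)^(γ−1))/(γ−1) → W_a/(P₁V₁) = 0.4941.
Path (b) isobaric: W = P₁(V₂ − V₁) → W_b/(P₁V₁) = 0.734.
W_a / W_b = 0.4941 / 0.734 = 0.6731.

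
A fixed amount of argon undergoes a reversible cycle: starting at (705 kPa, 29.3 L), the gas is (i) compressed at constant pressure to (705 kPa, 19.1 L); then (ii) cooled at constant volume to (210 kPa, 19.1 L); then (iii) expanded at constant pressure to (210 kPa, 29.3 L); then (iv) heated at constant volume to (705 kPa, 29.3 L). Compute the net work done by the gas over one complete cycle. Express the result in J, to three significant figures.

W_net ≈ -5050 J

Constant-volume legs do no work.
W(i) = (705)(19.1 − 29.3) = -7191 J; W(iii) = (210)(29.3 − 19.1) = 2142 J.
W_net = -7191 + 2142 = -5049 J (the counter-clockwise enclosed area).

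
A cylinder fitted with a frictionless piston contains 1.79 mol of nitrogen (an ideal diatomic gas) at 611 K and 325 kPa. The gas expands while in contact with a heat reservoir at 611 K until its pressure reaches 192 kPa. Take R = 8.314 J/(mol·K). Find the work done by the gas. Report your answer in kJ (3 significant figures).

Isothermal process: W = nRT ln(V₂/V₁) = nRT ln(P₁/P₂).
W = (1.79)(8.314)(611) × ln(325/192)
  = 9093 × ln(1.693) = 9093 × 0.5263
W_by_gas = 4786 J.

W ≈ 4.79 kJ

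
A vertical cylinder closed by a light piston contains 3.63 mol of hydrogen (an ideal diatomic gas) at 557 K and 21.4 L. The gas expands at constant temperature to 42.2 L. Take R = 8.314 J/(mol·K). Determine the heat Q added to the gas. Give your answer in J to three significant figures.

Isothermal ⇒ ΔU = 0, so Q = W = nRT ln(V₂/V₁).
Q = (3.63)(8.314)(557) ln(42.2/21.4) = 16810 × 0.679 = 11415 J.

Q ≈ 11400 J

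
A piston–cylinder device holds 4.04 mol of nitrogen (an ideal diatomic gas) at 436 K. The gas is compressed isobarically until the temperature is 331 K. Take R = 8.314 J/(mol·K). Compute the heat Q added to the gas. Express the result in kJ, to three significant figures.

Q ≈ -12.3 kJ

Isobaric: W = nRΔT = (4.04)(8.314)(-105) = -3527 J.
ΔU = nCᵥΔT with Cᵥ = 5R/2: ΔU = (4.04)(20.79)(-105) = -8817 J.
Q = ΔU + W = -8817 − 3527 = -12344 J.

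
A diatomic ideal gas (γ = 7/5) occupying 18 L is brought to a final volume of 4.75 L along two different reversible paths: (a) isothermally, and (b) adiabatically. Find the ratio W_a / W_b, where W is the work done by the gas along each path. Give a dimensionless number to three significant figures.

W_a / W_b ≈ 0.757

Path (a) isothermal: W = P₁V₁ ln(V₂/V₁) → W_a/(P₁V₁) = -1.332.
Path (b) adiabatic: W = P₁V₁(1 − (V₁/V₂)^(γ−1))/(γ−1) → W_b/(P₁V₁) = -1.76.
W_a / W_b = -1.332 / -1.76 = 0.7571.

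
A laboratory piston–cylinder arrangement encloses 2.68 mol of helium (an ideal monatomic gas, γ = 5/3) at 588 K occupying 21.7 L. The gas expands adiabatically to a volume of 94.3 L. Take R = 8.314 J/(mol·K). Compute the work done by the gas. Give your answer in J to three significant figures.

W ≈ 12300 J

Adiabatic: TV^(γ−1) = const with γ = 5/3.
T₂ = T₁ (V₁/V₂)^(γ−1) = 588 × (21.7/94.3)^0.667 = 588 × 0.3755 = 220.8 K.
W_by = nCᵥ(T₁ − T₂) = (2.68)(12.47)(588 − 220.8) = 12272 J.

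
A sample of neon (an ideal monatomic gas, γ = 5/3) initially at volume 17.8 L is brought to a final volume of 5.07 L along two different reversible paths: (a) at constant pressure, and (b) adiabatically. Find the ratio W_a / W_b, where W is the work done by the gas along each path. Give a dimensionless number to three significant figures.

Path (a) isobaric: W = P₁(V₂ − V₁) → W_a/(P₁V₁) = -0.7152.
Path (b) adiabatic: W = P₁V₁(1 − (V₁/V₂)^(γ−1))/(γ−1) → W_b/(P₁V₁) = -1.965.
W_a / W_b = -0.7152 / -1.965 = 0.364.

W_a / W_b ≈ 0.364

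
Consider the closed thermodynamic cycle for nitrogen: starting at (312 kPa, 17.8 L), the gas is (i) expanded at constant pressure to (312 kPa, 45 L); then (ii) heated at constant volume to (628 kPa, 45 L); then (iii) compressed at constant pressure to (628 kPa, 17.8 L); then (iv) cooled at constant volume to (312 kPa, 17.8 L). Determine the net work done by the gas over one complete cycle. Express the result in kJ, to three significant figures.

Constant-volume legs do no work.
W(i) = (312)(45 − 17.8) = 8486 J; W(iii) = (628)(17.8 − 45) = -17082 J.
W_net = 8486 − 17082 = -8595 J (the counter-clockwise enclosed area).

W_net ≈ -8.60 kJ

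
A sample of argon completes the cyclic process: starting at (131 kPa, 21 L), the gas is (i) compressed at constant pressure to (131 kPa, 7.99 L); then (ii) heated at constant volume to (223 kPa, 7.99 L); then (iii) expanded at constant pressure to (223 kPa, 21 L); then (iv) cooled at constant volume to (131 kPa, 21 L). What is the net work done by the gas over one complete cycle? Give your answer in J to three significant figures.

W_net ≈ 1200 J

Constant-volume legs do no work.
W(i) = (131)(7.99 − 21) = -1704 J; W(iii) = (223)(21 − 7.99) = 2901 J.
W_net = -1704 + 2901 = 1197 J (the clockwise enclosed area).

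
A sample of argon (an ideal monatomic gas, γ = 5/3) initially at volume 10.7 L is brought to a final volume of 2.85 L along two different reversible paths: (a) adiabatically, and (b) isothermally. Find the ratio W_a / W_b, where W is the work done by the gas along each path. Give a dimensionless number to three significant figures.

W_a / W_b ≈ 1.61

Path (a) adiabatic: W = P₁V₁(1 − (V₁/V₂)^(γ−1))/(γ−1) → W_a/(P₁V₁) = -2.123.
Path (b) isothermal: W = P₁V₁ ln(V₂/V₁) → W_b/(P₁V₁) = -1.323.
W_a / W_b = -2.123 / -1.323 = 1.605.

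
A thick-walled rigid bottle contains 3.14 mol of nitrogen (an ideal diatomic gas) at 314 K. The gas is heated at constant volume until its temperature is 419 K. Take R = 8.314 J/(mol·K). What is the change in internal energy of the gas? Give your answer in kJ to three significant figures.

ΔU ≈ 6.85 kJ

Constant volume ⇒ W = 0, so Q = ΔU = nCᵥΔT with Cᵥ = 5R/2 = 20.79 J/(mol·K).
ΔU = (3.14)(20.79)(419 − 314) = 6853 J.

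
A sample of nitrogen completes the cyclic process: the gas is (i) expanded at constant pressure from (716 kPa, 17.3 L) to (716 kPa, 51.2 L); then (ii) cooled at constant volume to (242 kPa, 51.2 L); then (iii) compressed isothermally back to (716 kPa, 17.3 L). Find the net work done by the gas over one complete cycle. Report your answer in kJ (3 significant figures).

W_net ≈ 10.8 kJ

Leg (i): W = PΔV = (716)(51.2 − 17.3) = 24272 J.
Leg (ii): W = 0.
Leg (iii): W = PᵢVᵢ ln(V_f/Vᵢ) = (12390) ln(17.3/51.2) = -13444 J.
W_net = 24272 − 13444 = 10828 J.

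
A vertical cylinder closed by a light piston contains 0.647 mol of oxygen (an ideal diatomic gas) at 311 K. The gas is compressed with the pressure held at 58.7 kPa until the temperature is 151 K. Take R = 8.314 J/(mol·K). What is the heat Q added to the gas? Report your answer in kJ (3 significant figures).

Isobaric: W = nRΔT = (0.647)(8.314)(-160) = -860.7 J.
ΔU = nCᵥΔT with Cᵥ = 5R/2: ΔU = (0.647)(20.79)(-160) = -2152 J.
Q = ΔU + W = -2152 − 860.7 = -3012 J.

Q ≈ -3.01 kJ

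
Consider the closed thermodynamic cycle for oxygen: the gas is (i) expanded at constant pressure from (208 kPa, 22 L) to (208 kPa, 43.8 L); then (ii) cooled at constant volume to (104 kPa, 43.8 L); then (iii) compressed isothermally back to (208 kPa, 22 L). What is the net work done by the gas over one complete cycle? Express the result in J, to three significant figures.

Leg (i): W = PΔV = (208)(43.8 − 22) = 4534 J.
Leg (ii): W = 0.
Leg (iii): W = PᵢVᵢ ln(V_f/Vᵢ) = (4555) ln(22/43.8) = -3137 J.
W_net = 4534 − 3137 = 1398 J.

W_net ≈ 1400 J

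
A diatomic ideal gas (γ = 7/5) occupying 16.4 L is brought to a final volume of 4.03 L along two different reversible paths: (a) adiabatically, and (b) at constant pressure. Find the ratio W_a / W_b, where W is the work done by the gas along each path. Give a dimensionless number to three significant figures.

Path (a) adiabatic: W = P₁V₁(1 − (V₁/V₂)^(γ−1))/(γ−1) → W_a/(P₁V₁) = -1.883.
Path (b) isobaric: W = P₁(V₂ − V₁) → W_b/(P₁V₁) = -0.7543.
W_a / W_b = -1.883 / -0.7543 = 2.496.

W_a / W_b ≈ 2.50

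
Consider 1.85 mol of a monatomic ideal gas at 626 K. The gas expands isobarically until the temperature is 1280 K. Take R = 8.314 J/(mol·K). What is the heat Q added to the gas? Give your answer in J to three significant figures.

Q ≈ 25100 J

Isobaric: W = nRΔT = (1.85)(8.314)(654) = 10059 J.
ΔU = nCᵥΔT with Cᵥ = 3R/2: ΔU = (1.85)(12.47)(654) = 15089 J.
Q = ΔU + W = 15089 + 10059 = 25148 J.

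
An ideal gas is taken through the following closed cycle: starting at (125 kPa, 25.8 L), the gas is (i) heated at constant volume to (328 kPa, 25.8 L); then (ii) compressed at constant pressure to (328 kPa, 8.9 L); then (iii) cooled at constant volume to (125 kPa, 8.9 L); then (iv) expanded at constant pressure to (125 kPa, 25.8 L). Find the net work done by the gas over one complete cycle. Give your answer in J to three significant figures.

Constant-volume legs do no work.
W(ii) = (328)(8.9 − 25.8) = -5543 J; W(iv) = (125)(25.8 − 8.9) = 2112 J.
W_net = -5543 + 2112 = -3431 J (the counter-clockwise enclosed area).

W_net ≈ -3430 J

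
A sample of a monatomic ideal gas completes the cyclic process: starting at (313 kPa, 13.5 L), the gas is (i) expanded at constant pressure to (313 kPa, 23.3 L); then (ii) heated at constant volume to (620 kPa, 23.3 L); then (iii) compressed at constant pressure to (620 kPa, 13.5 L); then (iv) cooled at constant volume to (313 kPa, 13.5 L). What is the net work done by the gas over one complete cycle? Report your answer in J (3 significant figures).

W_net ≈ -3010 J

Constant-volume legs do no work.
W(i) = (313)(23.3 − 13.5) = 3067 J; W(iii) = (620)(13.5 − 23.3) = -6076 J.
W_net = 3067 − 6076 = -3009 J (the counter-clockwise enclosed area).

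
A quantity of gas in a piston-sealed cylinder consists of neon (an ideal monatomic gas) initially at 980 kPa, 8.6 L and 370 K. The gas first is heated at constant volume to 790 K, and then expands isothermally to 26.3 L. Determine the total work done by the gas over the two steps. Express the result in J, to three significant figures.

Step 1 (isochoric): W = 0 (constant volume).
After step 1: P = 2092 kPa (V unchanged).
Step 2 (isothermal): W = P₁V₁ ln(V₂/V₁) = (17995) ln(26.3/8.6) = 20115 J.
W_total = 0 + 20115 = 20115 J.

W_total ≈ 20100 J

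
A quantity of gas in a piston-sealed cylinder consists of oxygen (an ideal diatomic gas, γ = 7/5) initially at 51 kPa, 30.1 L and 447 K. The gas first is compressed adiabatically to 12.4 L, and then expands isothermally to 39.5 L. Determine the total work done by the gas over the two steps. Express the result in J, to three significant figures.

Step 1 (adiabatic): W = (P₁V₁ − P₂V₂)/(γ−1) = (1535 − 2189)/0.4 = -1634 J.
After step 1: P = 176.5 kPa, V = 12.4 L, T = 637.3 K.
Step 2 (isothermal): W = P₁V₁ ln(V₂/V₁) = (2189) ln(39.5/12.4) = 2536 J.
W_total = -1634 + 2536 = 901.8 J.

W_total ≈ 902 J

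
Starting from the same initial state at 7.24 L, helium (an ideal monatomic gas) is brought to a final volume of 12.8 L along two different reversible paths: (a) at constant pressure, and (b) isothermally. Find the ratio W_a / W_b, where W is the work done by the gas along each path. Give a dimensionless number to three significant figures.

Path (a) isobaric: W = P₁(V₂ − V₁) → W_a/(P₁V₁) = 0.768.
Path (b) isothermal: W = P₁V₁ ln(V₂/V₁) → W_b/(P₁V₁) = 0.5698.
W_a / W_b = 0.768 / 0.5698 = 1.348.

W_a / W_b ≈ 1.35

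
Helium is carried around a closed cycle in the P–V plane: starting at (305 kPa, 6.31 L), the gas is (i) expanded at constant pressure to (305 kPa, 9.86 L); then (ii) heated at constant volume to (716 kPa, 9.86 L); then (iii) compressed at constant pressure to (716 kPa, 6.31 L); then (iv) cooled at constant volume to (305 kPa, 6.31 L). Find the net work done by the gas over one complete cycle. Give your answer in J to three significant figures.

Constant-volume legs do no work.
W(i) = (305)(9.86 − 6.31) = 1083 J; W(iii) = (716)(6.31 − 9.86) = -2542 J.
W_net = 1083 − 2542 = -1459 J (the counter-clockwise enclosed area).

W_net ≈ -1460 J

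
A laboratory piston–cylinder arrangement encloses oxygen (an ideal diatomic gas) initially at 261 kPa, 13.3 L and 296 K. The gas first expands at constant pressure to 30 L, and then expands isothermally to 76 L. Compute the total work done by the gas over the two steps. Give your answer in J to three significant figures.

W_total ≈ 11600 J

Step 1 (isobaric): W = PΔV = (261 kPa)(30 − 13.3 L) = 4359 J.
After step 1: P = 261 kPa, V = 30 L, T = 667.7 K.
Step 2 (isothermal): W = P₁V₁ ln(V₂/V₁) = (7830) ln(76/30) = 7278 J.
W_total = 4359 + 7278 = 11637 J.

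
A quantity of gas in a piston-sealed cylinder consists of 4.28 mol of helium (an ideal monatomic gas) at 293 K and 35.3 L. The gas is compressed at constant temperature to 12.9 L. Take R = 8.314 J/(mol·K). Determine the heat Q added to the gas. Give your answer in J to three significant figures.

Q ≈ -10500 J

Isothermal ⇒ ΔU = 0, so Q = W = nRT ln(V₂/V₁).
Q = (4.28)(8.314)(293) ln(12.9/35.3) = 10426 × -1.007 = -10495 J.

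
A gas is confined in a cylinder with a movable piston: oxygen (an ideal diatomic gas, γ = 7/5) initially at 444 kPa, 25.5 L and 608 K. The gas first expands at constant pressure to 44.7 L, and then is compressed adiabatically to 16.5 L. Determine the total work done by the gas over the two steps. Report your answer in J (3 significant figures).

Step 1 (isobaric): W = PΔV = (444 kPa)(44.7 − 25.5 L) = 8525 J.
After step 1: P = 444 kPa, V = 44.7 L, T = 1066 K.
Step 2 (adiabatic): W = (P₁V₁ − P₂V₂)/(γ−1) = (19847 − 29568)/0.4 = -24303 J.
W_total = 8525 − 24303 = -15778 J.

W_total ≈ -15800 J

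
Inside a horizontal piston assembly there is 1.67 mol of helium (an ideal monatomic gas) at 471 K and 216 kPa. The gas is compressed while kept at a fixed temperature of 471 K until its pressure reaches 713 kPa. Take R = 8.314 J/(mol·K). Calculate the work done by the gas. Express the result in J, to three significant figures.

W ≈ -7810 J

Isothermal process: W = nRT ln(V₂/V₁) = nRT ln(P₁/P₂).
W = (1.67)(8.314)(471) × ln(216/713)
  = 6540 × ln(0.3029) = 6540 × -1.194
W_by_gas = -7810 J.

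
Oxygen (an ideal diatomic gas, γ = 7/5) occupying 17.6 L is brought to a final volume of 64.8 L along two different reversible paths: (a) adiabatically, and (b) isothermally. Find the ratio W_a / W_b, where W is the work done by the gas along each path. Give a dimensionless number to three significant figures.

Path (a) adiabatic: W = P₁V₁(1 − (V₁/V₂)^(γ−1))/(γ−1) → W_a/(P₁V₁) = 1.016.
Path (b) isothermal: W = P₁V₁ ln(V₂/V₁) → W_b/(P₁V₁) = 1.303.
W_a / W_b = 1.016 / 1.303 = 0.7793.

W_a / W_b ≈ 0.779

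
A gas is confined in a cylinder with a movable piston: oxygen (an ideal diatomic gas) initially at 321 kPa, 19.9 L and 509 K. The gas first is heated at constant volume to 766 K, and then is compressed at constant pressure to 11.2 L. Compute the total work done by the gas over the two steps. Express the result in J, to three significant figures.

Step 1 (isochoric): W = 0 (constant volume).
After step 1: P = 483.1 kPa (V unchanged).
Step 2 (isobaric): W = PΔV = (483.1 kPa)(11.2 − 19.9 L) = -4203 J.
W_total = 0 − 4203 = -4203 J.

W_total ≈ -4200 J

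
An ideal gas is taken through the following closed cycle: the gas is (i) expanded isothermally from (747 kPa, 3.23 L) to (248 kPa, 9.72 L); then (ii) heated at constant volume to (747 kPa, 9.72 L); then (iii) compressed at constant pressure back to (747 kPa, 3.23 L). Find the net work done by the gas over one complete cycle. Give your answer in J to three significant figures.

W_net ≈ -2190 J

Leg (i): W = PᵢVᵢ ln(V_f/Vᵢ) = (2413) ln(9.72/3.23) = 2658 J.
Leg (ii): W = 0.
Leg (iii): W = PΔV = (747)(3.23 − 9.72) = -4848 J.
W_net = 2658 − 4848 = -2190 J.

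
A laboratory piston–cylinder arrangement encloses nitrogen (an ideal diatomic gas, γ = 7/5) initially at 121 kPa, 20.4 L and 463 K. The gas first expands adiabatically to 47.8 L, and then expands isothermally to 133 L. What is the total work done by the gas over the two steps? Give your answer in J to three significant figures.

Step 1 (adiabatic): W = (P₁V₁ − P₂V₂)/(γ−1) = (2468 − 1756)/0.4 = 1781 J.
After step 1: P = 36.73 kPa, V = 47.8 L, T = 329.4 K.
Step 2 (isothermal): W = P₁V₁ ln(V₂/V₁) = (1756) ln(133/47.8) = 1797 J.
W_total = 1781 + 1797 = 3578 J.

W_total ≈ 3580 J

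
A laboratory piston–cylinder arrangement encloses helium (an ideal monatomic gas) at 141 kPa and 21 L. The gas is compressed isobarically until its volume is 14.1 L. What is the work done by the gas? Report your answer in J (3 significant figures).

W ≈ -973 J

Isobaric: W = P ΔV.
W = (141 kPa)(14.1 − 21 L) = (141)(-6.9) = -972.9 J.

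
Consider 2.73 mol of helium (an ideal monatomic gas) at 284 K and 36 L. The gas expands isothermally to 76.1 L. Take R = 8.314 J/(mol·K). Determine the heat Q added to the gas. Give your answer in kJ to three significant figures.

Q ≈ 4.83 kJ

Isothermal ⇒ ΔU = 0, so Q = W = nRT ln(V₂/V₁).
Q = (2.73)(8.314)(284) ln(76.1/36) = 6446 × 0.7485 = 4825 J.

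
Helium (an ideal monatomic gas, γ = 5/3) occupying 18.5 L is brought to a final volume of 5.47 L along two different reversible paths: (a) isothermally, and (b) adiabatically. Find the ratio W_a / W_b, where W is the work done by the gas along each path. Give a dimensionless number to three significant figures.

W_a / W_b ≈ 0.648

Path (a) isothermal: W = P₁V₁ ln(V₂/V₁) → W_a/(P₁V₁) = -1.218.
Path (b) adiabatic: W = P₁V₁(1 − (V₁/V₂)^(γ−1))/(γ−1) → W_b/(P₁V₁) = -1.88.
W_a / W_b = -1.218 / -1.88 = 0.6482.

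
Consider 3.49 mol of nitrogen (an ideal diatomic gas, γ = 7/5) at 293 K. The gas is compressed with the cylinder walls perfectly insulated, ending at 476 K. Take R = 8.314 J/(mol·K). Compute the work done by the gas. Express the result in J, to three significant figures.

W ≈ -13300 J

Adiabatic ⇒ Q = 0, so W_by = −ΔU = nCᵥ(T₁ − T₂).
Cᵥ = 5R/2 = 20.79 J/(mol·K).
W = (3.49)(20.79)(293 − 476) = -13275 J.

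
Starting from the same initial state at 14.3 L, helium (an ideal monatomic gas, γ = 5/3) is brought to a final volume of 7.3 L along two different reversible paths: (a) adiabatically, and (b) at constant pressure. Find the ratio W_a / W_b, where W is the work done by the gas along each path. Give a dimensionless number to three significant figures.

Path (a) adiabatic: W = P₁V₁(1 − (V₁/V₂)^(γ−1))/(γ−1) → W_a/(P₁V₁) = -0.8484.
Path (b) isobaric: W = P₁(V₂ − V₁) → W_b/(P₁V₁) = -0.4895.
W_a / W_b = -0.8484 / -0.4895 = 1.733.

W_a / W_b ≈ 1.73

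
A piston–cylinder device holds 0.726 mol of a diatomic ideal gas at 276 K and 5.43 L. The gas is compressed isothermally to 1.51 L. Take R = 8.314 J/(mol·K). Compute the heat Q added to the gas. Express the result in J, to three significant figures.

Q ≈ -2130 J

Isothermal ⇒ ΔU = 0, so Q = W = nRT ln(V₂/V₁).
Q = (0.726)(8.314)(276) ln(1.51/5.43) = 1666 × -1.28 = -2132 J.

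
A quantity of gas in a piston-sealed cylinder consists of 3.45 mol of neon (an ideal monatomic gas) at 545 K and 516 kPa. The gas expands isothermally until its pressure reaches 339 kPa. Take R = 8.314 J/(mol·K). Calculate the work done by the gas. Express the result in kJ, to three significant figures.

W ≈ 6.57 kJ

Isothermal process: W = nRT ln(V₂/V₁) = nRT ln(P₁/P₂).
W = (3.45)(8.314)(545) × ln(516/339)
  = 15632 × ln(1.522) = 15632 × 0.4201
W_by_gas = 6567 J.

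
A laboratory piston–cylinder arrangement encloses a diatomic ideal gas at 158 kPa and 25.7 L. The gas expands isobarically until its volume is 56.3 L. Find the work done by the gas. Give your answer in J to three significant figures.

Isobaric: W = P ΔV.
W = (158 kPa)(56.3 − 25.7 L) = (158)(30.6) = 4835 J.

W ≈ 4830 J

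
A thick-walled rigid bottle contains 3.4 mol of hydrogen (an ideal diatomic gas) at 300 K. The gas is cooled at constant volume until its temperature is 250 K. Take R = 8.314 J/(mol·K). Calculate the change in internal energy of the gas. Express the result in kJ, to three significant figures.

Constant volume ⇒ W = 0, so Q = ΔU = nCᵥΔT with Cᵥ = 5R/2 = 20.79 J/(mol·K).
ΔU = (3.4)(20.79)(250 − 300) = -3533 J.

ΔU ≈ -3.53 kJ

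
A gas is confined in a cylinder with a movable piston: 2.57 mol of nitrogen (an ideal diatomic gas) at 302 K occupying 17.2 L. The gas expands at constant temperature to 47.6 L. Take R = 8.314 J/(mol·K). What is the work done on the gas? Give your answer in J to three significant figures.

Isothermal: W = nRT ln(V₂/V₁).
W = (2.57)(8.314)(302) × ln(47.6/17.2)
  = 6453 × 1.018
W_by_gas = 6568 J; work on gas = −W_by = -6568 J.

W ≈ -6570 J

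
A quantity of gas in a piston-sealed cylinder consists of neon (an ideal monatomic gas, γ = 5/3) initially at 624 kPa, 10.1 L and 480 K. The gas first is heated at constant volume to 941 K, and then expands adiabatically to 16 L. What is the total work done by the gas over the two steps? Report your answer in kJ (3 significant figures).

W_total ≈ 4.90 kJ

Step 1 (isochoric): W = 0 (constant volume).
After step 1: P = 1223 kPa (V unchanged).
Step 2 (adiabatic): W = (P₁V₁ − P₂V₂)/(γ−1) = (12355 − 9092)/0.667 = 4895 J.
W_total = 0 + 4895 = 4895 J.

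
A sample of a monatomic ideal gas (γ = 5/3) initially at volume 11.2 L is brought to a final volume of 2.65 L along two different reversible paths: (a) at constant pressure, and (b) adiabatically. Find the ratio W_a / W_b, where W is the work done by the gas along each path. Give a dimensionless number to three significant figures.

Path (a) isobaric: W = P₁(V₂ − V₁) → W_a/(P₁V₁) = -0.7634.
Path (b) adiabatic: W = P₁V₁(1 − (V₁/V₂)^(γ−1))/(γ−1) → W_b/(P₁V₁) = -2.421.
W_a / W_b = -0.7634 / -2.421 = 0.3153.

W_a / W_b ≈ 0.315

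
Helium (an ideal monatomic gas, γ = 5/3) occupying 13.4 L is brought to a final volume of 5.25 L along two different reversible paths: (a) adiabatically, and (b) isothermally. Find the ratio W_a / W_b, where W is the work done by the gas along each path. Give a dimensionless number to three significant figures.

Path (a) adiabatic: W = P₁V₁(1 − (V₁/V₂)^(γ−1))/(γ−1) → W_a/(P₁V₁) = -1.301.
Path (b) isothermal: W = P₁V₁ ln(V₂/V₁) → W_b/(P₁V₁) = -0.937.
W_a / W_b = -1.301 / -0.937 = 1.389.

W_a / W_b ≈ 1.39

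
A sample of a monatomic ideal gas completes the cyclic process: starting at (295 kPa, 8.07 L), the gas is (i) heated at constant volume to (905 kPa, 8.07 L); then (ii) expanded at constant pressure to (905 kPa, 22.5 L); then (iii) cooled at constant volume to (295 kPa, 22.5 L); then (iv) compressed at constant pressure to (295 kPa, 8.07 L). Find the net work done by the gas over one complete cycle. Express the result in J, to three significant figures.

Constant-volume legs do no work.
W(ii) = (905)(22.5 − 8.07) = 13059 J; W(iv) = (295)(8.07 − 22.5) = -4257 J.
W_net = 13059 − 4257 = 8802 J (the clockwise enclosed area).

W_net ≈ 8800 J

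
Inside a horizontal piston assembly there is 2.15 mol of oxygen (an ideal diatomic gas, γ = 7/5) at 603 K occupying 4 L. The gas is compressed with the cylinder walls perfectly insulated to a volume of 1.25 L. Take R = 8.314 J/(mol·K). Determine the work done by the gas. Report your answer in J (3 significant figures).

W ≈ -16000 J

Adiabatic: TV^(γ−1) = const with γ = 7/5.
T₂ = T₁ (V₁/V₂)^(γ−1) = 603 × (4/1.25)^0.4 = 603 × 1.592 = 960.2 K.
W_by = nCᵥ(T₁ − T₂) = (2.15)(20.79)(603 − 960.2) = -15964 J.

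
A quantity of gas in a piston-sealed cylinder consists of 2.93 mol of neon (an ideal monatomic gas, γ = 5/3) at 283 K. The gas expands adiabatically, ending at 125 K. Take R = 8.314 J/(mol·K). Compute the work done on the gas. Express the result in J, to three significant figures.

Adiabatic ⇒ Q = 0, so W_by = −ΔU = nCᵥ(T₁ − T₂).
Cᵥ = 3R/2 = 12.47 J/(mol·K).
W = (2.93)(12.47)(283 − 125) = 5773 J.
Work on gas = −W_by = -5773 J.

W ≈ -5770 J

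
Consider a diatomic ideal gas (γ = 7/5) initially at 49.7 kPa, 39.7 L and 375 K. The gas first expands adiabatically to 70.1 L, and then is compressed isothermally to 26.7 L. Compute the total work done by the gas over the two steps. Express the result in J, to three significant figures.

Step 1 (adiabatic): W = (P₁V₁ − P₂V₂)/(γ−1) = (1973 − 1572)/0.4 = 1003 J.
After step 1: P = 22.42 kPa, V = 70.1 L, T = 298.7 K.
Step 2 (isothermal): W = P₁V₁ ln(V₂/V₁) = (1572) ln(26.7/70.1) = -1517 J.
W_total = 1003 − 1517 = -513.7 J.

W_total ≈ -514 J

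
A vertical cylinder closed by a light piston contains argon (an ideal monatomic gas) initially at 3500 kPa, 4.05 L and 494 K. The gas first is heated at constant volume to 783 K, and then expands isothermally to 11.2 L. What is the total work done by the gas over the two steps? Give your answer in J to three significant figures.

Step 1 (isochoric): W = 0 (constant volume).
After step 1: P = 5548 kPa (V unchanged).
Step 2 (isothermal): W = P₁V₁ ln(V₂/V₁) = (22468) ln(11.2/4.05) = 22854 J.
W_total = 0 + 22854 = 22854 J.

W_total ≈ 22900 J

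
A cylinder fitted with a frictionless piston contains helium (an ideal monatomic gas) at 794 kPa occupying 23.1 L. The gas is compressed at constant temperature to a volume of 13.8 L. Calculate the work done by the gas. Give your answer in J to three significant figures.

W ≈ -9450 J

Isothermal: W = nRT ln(V₂/V₁) = P₁V₁ ln(V₂/V₁).
P₁V₁ = (794 kPa)(23.1 L) = 18341 J.
W = 18341 × ln(13.8/23.1) = 18341 × -0.5152
W_by_gas = -9449 J.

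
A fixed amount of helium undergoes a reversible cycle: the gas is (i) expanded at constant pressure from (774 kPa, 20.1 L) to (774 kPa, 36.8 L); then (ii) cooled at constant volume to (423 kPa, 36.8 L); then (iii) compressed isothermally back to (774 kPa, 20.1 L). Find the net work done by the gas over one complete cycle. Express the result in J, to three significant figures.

W_net ≈ 3510 J

Leg (i): W = PΔV = (774)(36.8 − 20.1) = 12926 J.
Leg (ii): W = 0.
Leg (iii): W = PᵢVᵢ ln(V_f/Vᵢ) = (15566) ln(20.1/36.8) = -9414 J.
W_net = 12926 − 9414 = 3512 J.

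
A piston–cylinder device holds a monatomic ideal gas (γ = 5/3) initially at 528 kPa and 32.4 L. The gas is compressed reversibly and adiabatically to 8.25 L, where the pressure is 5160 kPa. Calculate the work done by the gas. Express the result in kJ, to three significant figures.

W ≈ -38.2 kJ

Adiabatic: W = (P₁V₁ − P₂V₂)/(γ − 1) with γ = 5/3.
P₁V₁ = 17107 J, P₂V₂ = 42570 J.
W = (17107 − 42570) / 0.6667 = -38194 J.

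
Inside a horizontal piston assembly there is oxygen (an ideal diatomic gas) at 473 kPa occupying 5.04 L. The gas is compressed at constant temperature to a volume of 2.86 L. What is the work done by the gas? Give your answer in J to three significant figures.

Isothermal: W = nRT ln(V₂/V₁) = P₁V₁ ln(V₂/V₁).
P₁V₁ = (473 kPa)(5.04 L) = 2384 J.
W = 2384 × ln(2.86/5.04) = 2384 × -0.5666
W_by_gas = -1351 J.

W ≈ -1350 J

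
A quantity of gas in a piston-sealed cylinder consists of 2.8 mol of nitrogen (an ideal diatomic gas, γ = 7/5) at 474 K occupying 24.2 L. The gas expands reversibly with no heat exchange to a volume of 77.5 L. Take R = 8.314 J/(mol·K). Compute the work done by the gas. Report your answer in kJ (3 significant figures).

W ≈ 10.3 kJ

Adiabatic: TV^(γ−1) = const with γ = 7/5.
T₂ = T₁ (V₁/V₂)^(γ−1) = 474 × (24.2/77.5)^0.4 = 474 × 0.6278 = 297.6 K.
W_by = nCᵥ(T₁ − T₂) = (2.8)(20.79)(474 − 297.6) = 10268 J.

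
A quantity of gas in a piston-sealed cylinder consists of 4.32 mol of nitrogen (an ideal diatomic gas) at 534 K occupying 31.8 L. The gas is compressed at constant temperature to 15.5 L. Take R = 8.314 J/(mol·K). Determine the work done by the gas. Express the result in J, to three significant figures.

Isothermal: W = nRT ln(V₂/V₁).
W = (4.32)(8.314)(534) × ln(15.5/31.8)
  = 19179 × -0.7186
W_by_gas = -13783 J.

W ≈ -13800 J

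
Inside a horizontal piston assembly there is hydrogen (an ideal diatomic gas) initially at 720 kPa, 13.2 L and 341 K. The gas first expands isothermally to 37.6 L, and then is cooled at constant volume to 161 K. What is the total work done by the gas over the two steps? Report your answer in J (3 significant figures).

Step 1 (isothermal): W = P₁V₁ ln(V₂/V₁) = (9504) ln(37.6/13.2) = 9949 J.
Step 2 (isochoric): W = 0 (constant volume).
W_total = 9949 + 0 = 9949 J.

W_total ≈ 9950 J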